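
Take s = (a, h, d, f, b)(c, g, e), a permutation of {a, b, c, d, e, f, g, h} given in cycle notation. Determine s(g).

e

Within (c, g, e), g ↦ e.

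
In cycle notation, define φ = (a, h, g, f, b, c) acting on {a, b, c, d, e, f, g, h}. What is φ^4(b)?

b lies in the 6-cycle (a, h, g, f, b, c).
Advancing 4 steps from b: b → c → a → h → g.

g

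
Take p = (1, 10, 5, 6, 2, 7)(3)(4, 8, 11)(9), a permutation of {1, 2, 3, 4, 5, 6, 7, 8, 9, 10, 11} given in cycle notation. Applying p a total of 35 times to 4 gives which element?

4 lies in the 3-cycle (4, 8, 11).
Since the cycle has length 3, p^35 acts on it the same as p^2 (35 mod 3 = 2).
Advancing 2 steps from 4: 4 → 8 → 11.

11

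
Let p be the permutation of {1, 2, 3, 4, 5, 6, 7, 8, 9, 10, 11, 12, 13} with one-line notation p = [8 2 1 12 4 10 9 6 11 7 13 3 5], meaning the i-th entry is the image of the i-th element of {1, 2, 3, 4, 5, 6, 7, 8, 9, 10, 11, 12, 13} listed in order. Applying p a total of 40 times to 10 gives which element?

Tracing 10 → 7 → … returns to 10 after 12 steps, so 10 lies in a 12-cycle (1 8 6 10 7 9 11 13 5 4 12 3).
Since the cycle has length 12, p^40 acts on it the same as p^4 (40 mod 12 = 4).
Stepping 4 places around the cycle: 10 → 7 → 9 → 11 → 13.

13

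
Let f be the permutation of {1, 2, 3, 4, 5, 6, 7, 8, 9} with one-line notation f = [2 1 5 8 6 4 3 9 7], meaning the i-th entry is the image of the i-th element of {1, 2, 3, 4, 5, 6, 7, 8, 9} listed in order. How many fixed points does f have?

No element satisfies f(x) = x, so there are 0 fixed points.

0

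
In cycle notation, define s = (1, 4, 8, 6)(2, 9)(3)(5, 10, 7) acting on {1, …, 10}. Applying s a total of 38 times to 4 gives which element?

6

4 lies in the 4-cycle (1, 4, 8, 6).
Since the cycle has length 4, s^38 acts on it the same as s^2 (38 mod 4 = 2).
Advancing 2 steps from 4: 4 → 8 → 6.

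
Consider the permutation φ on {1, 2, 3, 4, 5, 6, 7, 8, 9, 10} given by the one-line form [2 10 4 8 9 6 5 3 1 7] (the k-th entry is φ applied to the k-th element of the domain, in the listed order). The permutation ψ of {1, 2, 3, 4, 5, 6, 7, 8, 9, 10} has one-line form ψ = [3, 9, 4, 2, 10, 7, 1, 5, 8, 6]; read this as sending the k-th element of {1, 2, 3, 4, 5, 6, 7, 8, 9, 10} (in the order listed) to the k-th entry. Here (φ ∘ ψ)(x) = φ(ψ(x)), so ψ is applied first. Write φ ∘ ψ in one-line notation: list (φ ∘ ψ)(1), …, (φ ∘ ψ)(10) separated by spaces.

For each element, apply ψ then φ: 1 → 3 → 4; 2 → 9 → 1; 3 → 4 → 8; 4 → 2 → 10; 5 → 10 → 7; 6 → 7 → 5; 7 → 1 → 2; 8 → 5 → 9; 9 → 8 → 3; 10 → 6 → 6.
So φ ∘ ψ in one-line form is 4 1 8 10 7 5 2 9 3 6.

4 1 8 10 7 5 2 9 3 6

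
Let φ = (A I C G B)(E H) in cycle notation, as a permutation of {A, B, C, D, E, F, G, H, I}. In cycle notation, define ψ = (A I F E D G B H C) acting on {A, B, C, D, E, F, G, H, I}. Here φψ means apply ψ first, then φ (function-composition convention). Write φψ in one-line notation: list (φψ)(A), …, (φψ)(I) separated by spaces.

Chase each element through ψ then φ: A → I → C; B → H → E; C → A → I; D → G → B; E → D → D; F → E → H; G → B → A; H → C → G; I → F → F.
So φψ in one-line form is C E I B D H A G F.

C E I B D H A G F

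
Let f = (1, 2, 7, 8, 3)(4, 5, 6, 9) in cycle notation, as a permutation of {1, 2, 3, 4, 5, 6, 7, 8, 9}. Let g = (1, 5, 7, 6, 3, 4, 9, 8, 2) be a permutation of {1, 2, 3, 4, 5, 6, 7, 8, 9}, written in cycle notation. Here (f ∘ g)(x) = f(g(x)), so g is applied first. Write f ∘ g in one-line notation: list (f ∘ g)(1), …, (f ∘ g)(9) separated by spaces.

6 2 5 4 8 1 9 7 3

(f ∘ g)(x) = f(g(x)). Computing each image: f(g(1)) = f(5) = 6, f(g(2)) = f(1) = 2, f(g(3)) = f(4) = 5, f(g(4)) = f(9) = 4, f(g(5)) = f(7) = 8, f(g(6)) = f(3) = 1, f(g(7)) = f(6) = 9, f(g(8)) = f(2) = 7, f(g(9)) = f(8) = 3.
Hence f ∘ g = [6 2 5 4 8 1 9 7 3].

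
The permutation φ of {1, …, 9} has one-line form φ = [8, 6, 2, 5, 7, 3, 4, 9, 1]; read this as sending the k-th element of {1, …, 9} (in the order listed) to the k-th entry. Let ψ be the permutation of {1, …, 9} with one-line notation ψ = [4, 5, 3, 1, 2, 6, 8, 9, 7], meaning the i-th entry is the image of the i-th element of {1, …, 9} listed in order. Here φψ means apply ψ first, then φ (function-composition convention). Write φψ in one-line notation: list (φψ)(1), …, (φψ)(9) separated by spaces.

5 7 2 8 6 3 9 1 4

(φψ)(x) = φ(ψ(x)). Computing each image: φ(ψ(1)) = φ(4) = 5, φ(ψ(2)) = φ(5) = 7, φ(ψ(3)) = φ(3) = 2, φ(ψ(4)) = φ(1) = 8, φ(ψ(5)) = φ(2) = 6, φ(ψ(6)) = φ(6) = 3, φ(ψ(7)) = φ(8) = 9, φ(ψ(8)) = φ(9) = 1, φ(ψ(9)) = φ(7) = 4.
Hence φψ = [5 7 2 8 6 3 9 1 4].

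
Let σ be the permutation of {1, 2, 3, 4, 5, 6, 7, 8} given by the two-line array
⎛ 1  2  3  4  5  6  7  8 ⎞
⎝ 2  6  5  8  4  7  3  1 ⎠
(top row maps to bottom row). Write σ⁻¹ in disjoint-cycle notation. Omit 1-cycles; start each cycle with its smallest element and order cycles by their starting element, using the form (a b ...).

First write σ in disjoint cycles: (1 2 6 7 3 5 4 8).
Reversing each cycle (and rotating so the smallest element leads) gives σ⁻¹ = (1 8 4 5 3 7 6 2).

(1 8 4 5 3 7 6 2)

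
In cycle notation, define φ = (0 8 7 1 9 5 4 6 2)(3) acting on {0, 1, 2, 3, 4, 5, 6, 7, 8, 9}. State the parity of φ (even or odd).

The cycle lengths are 9, 1.
A cycle is odd iff its length is even; φ has 0 even-length cycles, so sgn(φ) = (−1)^0 and φ is even.

even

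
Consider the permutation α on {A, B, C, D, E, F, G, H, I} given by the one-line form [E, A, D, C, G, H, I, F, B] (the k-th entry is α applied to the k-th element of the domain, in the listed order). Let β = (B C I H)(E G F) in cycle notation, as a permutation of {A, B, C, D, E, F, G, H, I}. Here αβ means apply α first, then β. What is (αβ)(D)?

α(D) = C, then β(C) = I; composing gives (αβ)(D) = I.

I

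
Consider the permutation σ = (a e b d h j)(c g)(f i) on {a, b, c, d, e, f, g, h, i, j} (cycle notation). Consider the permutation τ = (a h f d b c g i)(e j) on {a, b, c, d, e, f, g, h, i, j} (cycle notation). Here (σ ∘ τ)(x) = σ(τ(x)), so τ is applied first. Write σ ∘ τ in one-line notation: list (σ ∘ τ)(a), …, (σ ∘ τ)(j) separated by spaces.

j g c d a h f i e b

(σ ∘ τ)(x) = σ(τ(x)). Computing each image: σ(τ(a)) = σ(h) = j, σ(τ(b)) = σ(c) = g, σ(τ(c)) = σ(g) = c, σ(τ(d)) = σ(b) = d, σ(τ(e)) = σ(j) = a, σ(τ(f)) = σ(d) = h, σ(τ(g)) = σ(i) = f, σ(τ(h)) = σ(f) = i, σ(τ(i)) = σ(a) = e, σ(τ(j)) = σ(e) = b.
Hence σ ∘ τ = [j g c d a h f i e b].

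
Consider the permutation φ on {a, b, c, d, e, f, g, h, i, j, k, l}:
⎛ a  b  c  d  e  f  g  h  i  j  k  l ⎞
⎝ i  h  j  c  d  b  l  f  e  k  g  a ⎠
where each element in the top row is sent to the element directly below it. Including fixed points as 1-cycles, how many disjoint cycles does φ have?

The cycle decomposition is (a i e d c j k g l)(b h f), which has 2 cycles (counting 1-cycles).

2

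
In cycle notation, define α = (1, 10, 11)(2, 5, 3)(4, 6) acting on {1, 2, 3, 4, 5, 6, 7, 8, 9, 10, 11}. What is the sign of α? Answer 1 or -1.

The cycle lengths are 3, 3, 2, 1, 1, 1.
A cycle is odd iff its length is even; α has 1 even-length cycle, so sgn(α) = (−1)^1 and α is odd.

-1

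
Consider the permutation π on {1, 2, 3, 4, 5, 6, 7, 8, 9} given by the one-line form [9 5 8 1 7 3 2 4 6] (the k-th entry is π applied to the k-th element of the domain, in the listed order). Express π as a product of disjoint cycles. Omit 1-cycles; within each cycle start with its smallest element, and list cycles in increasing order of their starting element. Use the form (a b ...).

Iterating π from 1 gives 1 → 9 → 6 → 3 → 8 → 4 → 1; that is the 6-cycle (1 9 6 3 8 4).
Repeating from the next unused element and collecting all non-trivial cycles gives (1 9 6 3 8 4)(2 5 7).

(1 9 6 3 8 4)(2 5 7)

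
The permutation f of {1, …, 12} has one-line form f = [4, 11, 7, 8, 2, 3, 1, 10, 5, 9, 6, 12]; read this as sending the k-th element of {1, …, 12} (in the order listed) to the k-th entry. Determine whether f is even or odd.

even

In disjoint-cycle form the cycle lengths are 11, 1.
A cycle of length ℓ contributes ℓ−1 transpositions, so f is a product of 10 transpositions — even.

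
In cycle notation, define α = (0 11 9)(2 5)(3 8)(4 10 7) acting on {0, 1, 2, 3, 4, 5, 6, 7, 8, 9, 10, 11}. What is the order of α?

6

The cycle type of α is (3, 3, 2, 2, 1, 1).
The order is lcm(3, 3, 2, 2) = 6.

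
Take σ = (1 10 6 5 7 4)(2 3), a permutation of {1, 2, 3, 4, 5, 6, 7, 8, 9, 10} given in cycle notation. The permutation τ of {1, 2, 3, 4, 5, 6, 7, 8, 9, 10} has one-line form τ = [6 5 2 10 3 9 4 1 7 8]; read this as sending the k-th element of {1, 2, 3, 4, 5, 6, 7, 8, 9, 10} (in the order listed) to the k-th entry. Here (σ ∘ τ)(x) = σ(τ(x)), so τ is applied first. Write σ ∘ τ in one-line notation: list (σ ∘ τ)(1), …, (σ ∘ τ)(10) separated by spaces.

Chase each element through τ then σ: 1 → 6 → 5; 2 → 5 → 7; 3 → 2 → 3; 4 → 10 → 6; 5 → 3 → 2; 6 → 9 → 9; 7 → 4 → 1; 8 → 1 → 10; 9 → 7 → 4; 10 → 8 → 8.
Collecting the images, σ ∘ τ = [5 7 3 6 2 9 1 10 4 8].

5 7 3 6 2 9 1 10 4 8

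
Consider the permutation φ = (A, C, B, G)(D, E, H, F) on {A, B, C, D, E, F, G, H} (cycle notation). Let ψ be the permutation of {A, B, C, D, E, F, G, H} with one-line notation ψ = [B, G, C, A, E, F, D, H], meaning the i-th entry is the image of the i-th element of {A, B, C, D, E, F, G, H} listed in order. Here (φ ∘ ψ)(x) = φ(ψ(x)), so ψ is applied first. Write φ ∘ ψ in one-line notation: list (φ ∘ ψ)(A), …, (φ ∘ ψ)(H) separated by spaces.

Chase each element through ψ then φ: A → B → G; B → G → A; C → C → B; D → A → C; E → E → H; F → F → D; G → D → E; H → H → F.
Collecting the images, φ ∘ ψ = [G A B C H D E F].

G A B C H D E F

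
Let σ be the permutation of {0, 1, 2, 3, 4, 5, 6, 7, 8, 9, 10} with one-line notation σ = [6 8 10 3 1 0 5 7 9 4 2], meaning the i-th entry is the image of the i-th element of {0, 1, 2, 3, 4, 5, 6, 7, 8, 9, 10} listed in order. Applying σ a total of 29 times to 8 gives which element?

9

Tracing 8 → 9 → … returns to 8 after 4 steps, so 8 lies in a 4-cycle (1 8 9 4).
Powers repeat with period 4 on this cycle, and 29 mod 4 = 1, so σ^29(8) = σ^1(8).
Stepping 1 place around the cycle: 8 → 9.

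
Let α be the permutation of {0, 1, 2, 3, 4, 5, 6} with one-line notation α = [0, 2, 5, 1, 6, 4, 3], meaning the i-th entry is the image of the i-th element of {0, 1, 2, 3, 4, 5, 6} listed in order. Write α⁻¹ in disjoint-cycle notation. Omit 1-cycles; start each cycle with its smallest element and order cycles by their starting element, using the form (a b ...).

(1 3 6 4 5 2)

First write α in disjoint cycles: (1 2 5 4 6 3).
The inverse reverses every cycle; in canonical form, α⁻¹ = (1 3 6 4 5 2).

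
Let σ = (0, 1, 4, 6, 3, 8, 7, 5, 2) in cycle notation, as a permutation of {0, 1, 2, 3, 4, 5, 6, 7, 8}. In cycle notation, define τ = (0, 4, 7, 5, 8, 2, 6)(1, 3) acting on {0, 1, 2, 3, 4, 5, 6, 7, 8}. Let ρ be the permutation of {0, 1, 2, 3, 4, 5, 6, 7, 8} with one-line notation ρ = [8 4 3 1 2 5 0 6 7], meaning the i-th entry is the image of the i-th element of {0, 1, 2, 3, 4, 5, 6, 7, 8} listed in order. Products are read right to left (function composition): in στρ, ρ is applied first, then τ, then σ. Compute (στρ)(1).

5

Chase 1: ρ(1) = 4; τ(4) = 7; σ(7) = 5. Hence (στρ)(1) = 5.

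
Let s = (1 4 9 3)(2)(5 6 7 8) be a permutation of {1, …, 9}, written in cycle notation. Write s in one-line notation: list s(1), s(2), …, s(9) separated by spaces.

4 2 1 9 6 7 8 5 3

Image by image: 1↦4, 2↦2, 3↦1, 4↦9, 5↦6, 6↦7, 7↦8, 8↦5, 9↦3.
Listing these in domain order gives 4 2 1 9 6 7 8 5 3.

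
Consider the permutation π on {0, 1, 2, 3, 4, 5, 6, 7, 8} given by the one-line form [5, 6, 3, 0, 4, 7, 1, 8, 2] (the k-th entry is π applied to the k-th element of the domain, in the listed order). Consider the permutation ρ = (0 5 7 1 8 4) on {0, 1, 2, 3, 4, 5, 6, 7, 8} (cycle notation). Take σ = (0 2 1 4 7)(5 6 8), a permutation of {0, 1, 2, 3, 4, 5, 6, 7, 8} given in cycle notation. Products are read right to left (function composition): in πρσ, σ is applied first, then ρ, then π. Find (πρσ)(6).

4

Chase 6: σ(6) = 8; ρ(8) = 4; π(4) = 4. Hence (πρσ)(6) = 4.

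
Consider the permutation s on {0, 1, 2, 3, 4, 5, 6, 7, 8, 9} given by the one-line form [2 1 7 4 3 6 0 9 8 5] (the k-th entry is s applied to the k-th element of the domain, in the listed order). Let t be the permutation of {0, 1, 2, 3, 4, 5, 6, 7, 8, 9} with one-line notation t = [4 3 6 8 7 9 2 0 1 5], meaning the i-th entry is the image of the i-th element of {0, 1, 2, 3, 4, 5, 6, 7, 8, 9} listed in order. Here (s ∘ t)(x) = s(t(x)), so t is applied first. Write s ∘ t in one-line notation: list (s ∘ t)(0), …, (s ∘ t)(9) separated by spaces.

3 4 0 8 9 5 7 2 1 6

(s ∘ t)(x) = s(t(x)). Computing each image: s(t(0)) = s(4) = 3, s(t(1)) = s(3) = 4, s(t(2)) = s(6) = 0, s(t(3)) = s(8) = 8, s(t(4)) = s(7) = 9, s(t(5)) = s(9) = 5, s(t(6)) = s(2) = 7, s(t(7)) = s(0) = 2, s(t(8)) = s(1) = 1, s(t(9)) = s(5) = 6.
Hence s ∘ t = [3 4 0 8 9 5 7 2 1 6].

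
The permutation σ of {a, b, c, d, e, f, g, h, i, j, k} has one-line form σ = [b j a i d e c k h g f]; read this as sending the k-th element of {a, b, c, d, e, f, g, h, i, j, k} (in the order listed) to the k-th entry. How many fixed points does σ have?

No element satisfies σ(x) = x, so there are 0 fixed points.

0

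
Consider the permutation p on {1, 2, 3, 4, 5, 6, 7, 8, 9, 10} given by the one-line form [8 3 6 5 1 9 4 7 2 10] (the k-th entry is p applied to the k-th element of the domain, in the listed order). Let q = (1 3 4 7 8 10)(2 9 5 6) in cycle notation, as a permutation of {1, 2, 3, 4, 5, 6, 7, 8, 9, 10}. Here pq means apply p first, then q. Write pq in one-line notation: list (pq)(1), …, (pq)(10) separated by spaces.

10 4 2 6 3 5 7 8 9 1

(pq)(x) = q(p(x)). Computing each image: q(p(1)) = q(8) = 10, q(p(2)) = q(3) = 4, q(p(3)) = q(6) = 2, q(p(4)) = q(5) = 6, q(p(5)) = q(1) = 3, q(p(6)) = q(9) = 5, q(p(7)) = q(4) = 7, q(p(8)) = q(7) = 8, q(p(9)) = q(2) = 9, q(p(10)) = q(10) = 1.
Hence pq = [10 4 2 6 3 5 7 8 9 1].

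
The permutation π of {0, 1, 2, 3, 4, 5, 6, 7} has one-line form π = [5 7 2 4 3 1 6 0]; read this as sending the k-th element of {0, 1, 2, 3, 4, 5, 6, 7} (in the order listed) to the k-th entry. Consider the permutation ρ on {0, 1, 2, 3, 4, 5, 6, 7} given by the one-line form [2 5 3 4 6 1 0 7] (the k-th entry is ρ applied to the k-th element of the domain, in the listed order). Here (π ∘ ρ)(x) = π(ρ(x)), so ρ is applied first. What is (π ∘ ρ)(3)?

(π ∘ ρ)(3) = π(ρ(3)). ρ(3) = 4, then π(4) = 3. So (π ∘ ρ)(3) = 3.

3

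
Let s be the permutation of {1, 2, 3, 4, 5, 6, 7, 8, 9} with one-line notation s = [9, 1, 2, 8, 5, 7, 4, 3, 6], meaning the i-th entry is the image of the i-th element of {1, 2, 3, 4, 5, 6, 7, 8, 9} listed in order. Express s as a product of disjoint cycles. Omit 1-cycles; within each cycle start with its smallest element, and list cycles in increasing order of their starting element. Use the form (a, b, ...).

(1, 9, 6, 7, 4, 8, 3, 2)

From 1: 1 → 9 → 6 → 7 → 4 → 8 → 3 → 2 → 1, closing the cycle (1, 9, 6, 7, 4, 8, 3, 2).
Repeating from the next unused element and collecting all non-trivial cycles gives (1, 9, 6, 7, 4, 8, 3, 2).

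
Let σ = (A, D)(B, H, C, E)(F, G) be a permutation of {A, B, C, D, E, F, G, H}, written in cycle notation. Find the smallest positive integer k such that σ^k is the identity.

4

The disjoint cycles have lengths 4, 2, 2.
The order is lcm(4, 2, 2) = 4.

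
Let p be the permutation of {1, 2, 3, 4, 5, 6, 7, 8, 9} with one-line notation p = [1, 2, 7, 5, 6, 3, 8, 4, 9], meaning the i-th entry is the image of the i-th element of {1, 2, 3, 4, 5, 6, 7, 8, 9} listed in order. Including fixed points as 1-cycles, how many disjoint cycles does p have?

The cycle decomposition is (1)(2)(3, 7, 8, 4, 5, 6)(9), which has 4 cycles (counting 1-cycles).

4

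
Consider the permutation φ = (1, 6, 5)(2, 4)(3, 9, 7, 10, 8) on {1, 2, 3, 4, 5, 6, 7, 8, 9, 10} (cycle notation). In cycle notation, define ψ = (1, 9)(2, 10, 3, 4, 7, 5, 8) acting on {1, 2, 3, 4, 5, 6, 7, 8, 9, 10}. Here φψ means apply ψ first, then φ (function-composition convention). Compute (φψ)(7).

(φψ)(7) = φ(ψ(7)). ψ(7) = 5, then φ(5) = 1. So (φψ)(7) = 1.

1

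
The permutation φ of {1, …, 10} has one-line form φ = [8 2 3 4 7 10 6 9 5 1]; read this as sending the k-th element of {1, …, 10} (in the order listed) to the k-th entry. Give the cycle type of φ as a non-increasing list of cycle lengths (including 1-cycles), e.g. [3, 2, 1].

The disjoint cycles are (1 8 9 5 7 6 10)(2)(3)(4), with lengths 7, 1, 1, 1 in non-increasing order.

[7, 1, 1, 1]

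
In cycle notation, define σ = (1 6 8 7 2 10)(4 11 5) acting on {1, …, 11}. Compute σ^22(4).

4 lies in the 3-cycle (4 11 5).
On a 3-cycle, σ^3 is the identity, so σ^22 = σ^1 there (22 ≡ 1 mod 3).
Stepping 1 place around the cycle: 4 → 11.

11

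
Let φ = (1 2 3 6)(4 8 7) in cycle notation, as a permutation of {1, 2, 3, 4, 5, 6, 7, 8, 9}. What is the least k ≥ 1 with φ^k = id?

12

The disjoint cycles have lengths 4, 3, 1, 1.
The order of φ is the least common multiple of its cycle lengths: lcm(4, 3) = 12.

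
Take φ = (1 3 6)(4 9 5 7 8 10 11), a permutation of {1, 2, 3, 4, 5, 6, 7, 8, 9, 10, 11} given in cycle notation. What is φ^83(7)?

5

7 lies in the 7-cycle (4 9 5 7 8 10 11).
Since the cycle has length 7, φ^83 acts on it the same as φ^6 (83 mod 7 = 6).
Stepping 6 places around the cycle: 7 → 8 → 10 → 11 → 4 → 9 → 5.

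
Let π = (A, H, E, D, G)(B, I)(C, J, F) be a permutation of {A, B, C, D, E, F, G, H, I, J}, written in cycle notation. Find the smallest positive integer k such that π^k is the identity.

The disjoint cycles have lengths 5, 3, 2.
The order of π is the least common multiple of its cycle lengths: lcm(5, 3, 2) = 30.

30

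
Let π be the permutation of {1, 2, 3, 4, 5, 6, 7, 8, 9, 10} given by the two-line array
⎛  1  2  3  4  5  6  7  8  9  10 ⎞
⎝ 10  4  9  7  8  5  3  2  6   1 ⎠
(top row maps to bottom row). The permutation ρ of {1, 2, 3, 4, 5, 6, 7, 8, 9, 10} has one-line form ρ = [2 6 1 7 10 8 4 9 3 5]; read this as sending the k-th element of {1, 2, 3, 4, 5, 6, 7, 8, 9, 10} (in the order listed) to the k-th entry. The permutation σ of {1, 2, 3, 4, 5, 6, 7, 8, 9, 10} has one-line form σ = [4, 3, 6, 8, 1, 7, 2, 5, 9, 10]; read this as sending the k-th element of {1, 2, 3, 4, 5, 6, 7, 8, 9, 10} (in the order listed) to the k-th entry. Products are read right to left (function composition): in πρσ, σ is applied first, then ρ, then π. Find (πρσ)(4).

Apply the permutations in order: σ(4) = 8, then ρ(8) = 9, then π(9) = 6. So (πρσ)(4) = 6.

6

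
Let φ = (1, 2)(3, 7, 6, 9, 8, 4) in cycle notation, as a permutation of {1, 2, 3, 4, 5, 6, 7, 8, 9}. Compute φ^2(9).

9 lies in the 6-cycle (3, 7, 6, 9, 8, 4).
Advancing 2 steps from 9: 9 → 8 → 4.

4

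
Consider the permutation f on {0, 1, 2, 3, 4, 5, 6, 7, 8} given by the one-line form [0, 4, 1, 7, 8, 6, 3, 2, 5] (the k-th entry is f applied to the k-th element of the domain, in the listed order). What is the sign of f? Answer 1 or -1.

In disjoint-cycle form the cycle lengths are 8, 1.
A cycle is odd iff its length is even; f has 1 even-length cycle, so sgn(f) = (−1)^1 and f is odd.

-1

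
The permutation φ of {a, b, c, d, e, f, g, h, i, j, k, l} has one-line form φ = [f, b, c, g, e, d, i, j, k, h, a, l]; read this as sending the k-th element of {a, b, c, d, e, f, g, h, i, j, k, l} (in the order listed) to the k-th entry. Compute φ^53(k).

i

Tracing k → a → … returns to k after 6 steps, so k lies in a 6-cycle (a, f, d, g, i, k).
On a 6-cycle, φ^6 is the identity, so φ^53 = φ^5 there (53 ≡ 5 mod 6).
Advancing 5 steps from k: k → a → f → d → g → i.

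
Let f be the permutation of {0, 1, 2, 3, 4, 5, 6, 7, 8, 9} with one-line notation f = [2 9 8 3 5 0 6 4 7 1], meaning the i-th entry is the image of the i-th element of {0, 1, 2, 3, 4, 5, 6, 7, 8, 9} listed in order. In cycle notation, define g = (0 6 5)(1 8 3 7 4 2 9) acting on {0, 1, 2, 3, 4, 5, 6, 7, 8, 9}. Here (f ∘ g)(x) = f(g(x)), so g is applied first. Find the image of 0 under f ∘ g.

First apply g: g(0) = 6, then f(6) = 6. Thus (f ∘ g)(0) = 6.

6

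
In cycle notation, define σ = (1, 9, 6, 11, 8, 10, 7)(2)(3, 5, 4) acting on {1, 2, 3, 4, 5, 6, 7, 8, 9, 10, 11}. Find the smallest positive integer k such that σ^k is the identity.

The disjoint cycles have lengths 7, 3, 1.
The order is lcm(7, 3) = 21.

21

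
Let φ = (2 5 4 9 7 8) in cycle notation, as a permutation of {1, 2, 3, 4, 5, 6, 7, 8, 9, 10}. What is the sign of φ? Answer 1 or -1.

-1

The cycle lengths are 6, 1, 1, 1, 1.
A cycle is odd iff its length is even; φ has 1 even-length cycle, so sgn(φ) = (−1)^1 and φ is odd.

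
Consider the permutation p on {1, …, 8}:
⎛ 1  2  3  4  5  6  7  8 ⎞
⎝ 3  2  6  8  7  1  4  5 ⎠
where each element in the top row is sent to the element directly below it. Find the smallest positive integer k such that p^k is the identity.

Decomposing into disjoint cycles gives cycle lengths 4, 3, 1.
Since disjoint cycles commute, ord(p) = lcm(4, 3) = 12.

12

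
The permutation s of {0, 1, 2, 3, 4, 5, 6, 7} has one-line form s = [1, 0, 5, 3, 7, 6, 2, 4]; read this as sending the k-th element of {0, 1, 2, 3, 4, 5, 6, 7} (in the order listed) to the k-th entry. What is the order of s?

6

Writing s as disjoint cycles, the cycle lengths are 3, 2, 2, 1.
Since disjoint cycles commute, ord(s) = lcm(3, 2, 2) = 6.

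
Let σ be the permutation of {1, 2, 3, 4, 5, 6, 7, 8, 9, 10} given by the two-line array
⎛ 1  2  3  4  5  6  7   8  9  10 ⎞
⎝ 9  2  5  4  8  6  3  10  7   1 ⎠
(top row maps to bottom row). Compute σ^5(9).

10

Tracing 9 → 7 → … returns to 9 after 7 steps, so 9 lies in a 7-cycle (1, 9, 7, 3, 5, 8, 10).
Stepping 5 places around the cycle: 9 → 7 → 3 → 5 → 8 → 10.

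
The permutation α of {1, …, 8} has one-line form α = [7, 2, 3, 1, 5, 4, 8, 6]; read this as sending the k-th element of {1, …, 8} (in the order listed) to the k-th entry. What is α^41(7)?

8

Tracing 7 → 8 → … returns to 7 after 5 steps, so 7 lies in a 5-cycle (1 7 8 6 4).
On a 5-cycle, α^5 is the identity, so α^41 = α^1 there (41 ≡ 1 mod 5).
Stepping 1 place around the cycle: 7 → 8.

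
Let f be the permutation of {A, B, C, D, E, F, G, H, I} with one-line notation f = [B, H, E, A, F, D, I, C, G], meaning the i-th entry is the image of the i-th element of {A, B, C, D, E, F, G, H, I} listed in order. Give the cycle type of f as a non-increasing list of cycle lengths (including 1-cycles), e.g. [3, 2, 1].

[7, 2]

The disjoint cycles are (A, B, H, C, E, F, D)(G, I), with lengths 7, 2 in non-increasing order.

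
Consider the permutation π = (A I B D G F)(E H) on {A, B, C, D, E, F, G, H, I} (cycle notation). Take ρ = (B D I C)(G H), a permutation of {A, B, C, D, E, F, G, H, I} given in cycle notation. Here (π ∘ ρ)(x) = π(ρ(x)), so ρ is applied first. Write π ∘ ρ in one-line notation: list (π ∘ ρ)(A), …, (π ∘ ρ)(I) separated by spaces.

For each element, apply ρ then π: A → A → I; B → D → G; C → B → D; D → I → B; E → E → H; F → F → A; G → H → E; H → G → F; I → C → C.
Collecting the images, π ∘ ρ = [I G D B H A E F C].

I G D B H A E F C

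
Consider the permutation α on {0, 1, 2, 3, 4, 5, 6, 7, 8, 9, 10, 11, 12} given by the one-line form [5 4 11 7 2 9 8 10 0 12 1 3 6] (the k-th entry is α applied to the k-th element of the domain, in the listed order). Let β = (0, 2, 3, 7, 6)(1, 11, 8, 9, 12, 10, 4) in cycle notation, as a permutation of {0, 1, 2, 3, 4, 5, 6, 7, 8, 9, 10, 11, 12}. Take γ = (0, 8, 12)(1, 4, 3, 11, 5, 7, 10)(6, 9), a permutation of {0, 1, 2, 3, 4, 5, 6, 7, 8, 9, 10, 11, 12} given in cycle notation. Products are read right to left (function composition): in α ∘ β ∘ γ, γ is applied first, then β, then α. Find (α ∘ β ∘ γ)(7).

2

Chase 7: γ(7) = 10; β(10) = 4; α(4) = 2. Hence (α ∘ β ∘ γ)(7) = 2.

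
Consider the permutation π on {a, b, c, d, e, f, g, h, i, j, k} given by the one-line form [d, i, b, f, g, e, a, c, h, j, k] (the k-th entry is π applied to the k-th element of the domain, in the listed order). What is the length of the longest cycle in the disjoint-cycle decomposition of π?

5

Decomposing into disjoint cycles gives (a d f e g)(b i h c); the longest has length 5.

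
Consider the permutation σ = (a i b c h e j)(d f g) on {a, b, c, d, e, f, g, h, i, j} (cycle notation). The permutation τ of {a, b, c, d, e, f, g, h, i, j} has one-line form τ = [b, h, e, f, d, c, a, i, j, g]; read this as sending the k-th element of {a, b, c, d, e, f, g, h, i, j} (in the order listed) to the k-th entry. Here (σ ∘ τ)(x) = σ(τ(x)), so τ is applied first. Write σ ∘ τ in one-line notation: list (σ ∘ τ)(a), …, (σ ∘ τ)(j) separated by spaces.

Chase each element through τ then σ: a → b → c; b → h → e; c → e → j; d → f → g; e → d → f; f → c → h; g → a → i; h → i → b; i → j → a; j → g → d.
Collecting the images, σ ∘ τ = [c e j g f h i b a d].

c e j g f h i b a d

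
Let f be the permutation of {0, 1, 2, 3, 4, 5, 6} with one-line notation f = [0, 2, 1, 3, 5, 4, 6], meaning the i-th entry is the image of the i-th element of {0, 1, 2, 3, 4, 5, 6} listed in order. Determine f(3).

3 is element number 4 of the domain, and entry number 4 of the one-line form is 3, so f(3) = 3.

3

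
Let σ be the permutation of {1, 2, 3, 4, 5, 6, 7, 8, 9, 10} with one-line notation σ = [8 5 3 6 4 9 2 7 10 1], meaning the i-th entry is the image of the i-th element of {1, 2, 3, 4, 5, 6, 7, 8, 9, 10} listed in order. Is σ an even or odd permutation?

even

In disjoint-cycle form the cycle lengths are 9, 1.
A cycle is odd iff its length is even; σ has 0 even-length cycles, so sgn(σ) = (−1)^0 and σ is even.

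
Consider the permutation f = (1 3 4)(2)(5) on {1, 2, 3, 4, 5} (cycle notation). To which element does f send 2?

The 1-cycle (2) fixes 2, so f(2) = 2.

2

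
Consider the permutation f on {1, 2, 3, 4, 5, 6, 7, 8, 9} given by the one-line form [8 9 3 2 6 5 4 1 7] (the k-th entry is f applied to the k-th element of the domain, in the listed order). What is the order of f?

Decomposing into disjoint cycles gives cycle lengths 4, 2, 2, 1.
The order is lcm(4, 2, 2) = 4.

4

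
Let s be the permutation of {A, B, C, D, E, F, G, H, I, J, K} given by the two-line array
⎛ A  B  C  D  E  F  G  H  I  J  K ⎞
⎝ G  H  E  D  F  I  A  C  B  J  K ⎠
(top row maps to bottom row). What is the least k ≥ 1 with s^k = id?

Writing s as disjoint cycles, the cycle lengths are 6, 2, 1, 1, 1.
The order is lcm(6, 2) = 6.

6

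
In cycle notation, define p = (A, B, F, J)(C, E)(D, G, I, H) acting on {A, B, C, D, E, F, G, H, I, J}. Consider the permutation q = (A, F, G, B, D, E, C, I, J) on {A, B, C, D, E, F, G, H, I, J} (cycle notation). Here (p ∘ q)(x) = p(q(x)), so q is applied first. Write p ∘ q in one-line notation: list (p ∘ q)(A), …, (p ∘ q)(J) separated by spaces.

J G H C E I F D A B

(p ∘ q)(x) = p(q(x)). Computing each image: p(q(A)) = p(F) = J, p(q(B)) = p(D) = G, p(q(C)) = p(I) = H, p(q(D)) = p(E) = C, p(q(E)) = p(C) = E, p(q(F)) = p(G) = I, p(q(G)) = p(B) = F, p(q(H)) = p(H) = D, p(q(I)) = p(J) = A, p(q(J)) = p(A) = B.
Hence p ∘ q = [J G H C E I F D A B].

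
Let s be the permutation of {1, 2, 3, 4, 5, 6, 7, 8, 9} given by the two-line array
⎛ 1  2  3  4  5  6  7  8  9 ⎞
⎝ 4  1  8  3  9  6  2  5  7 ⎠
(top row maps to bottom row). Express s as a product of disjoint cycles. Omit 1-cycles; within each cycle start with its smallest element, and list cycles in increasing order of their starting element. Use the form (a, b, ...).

Iterating s from 1 gives 1 → 4 → 3 → 8 → 5 → 9 → 7 → 2 → 1; that is the 8-cycle (1, 4, 3, 8, 5, 9, 7, 2).
Continuing from each remaining unvisited element yields (1, 4, 3, 8, 5, 9, 7, 2).

(1, 4, 3, 8, 5, 9, 7, 2)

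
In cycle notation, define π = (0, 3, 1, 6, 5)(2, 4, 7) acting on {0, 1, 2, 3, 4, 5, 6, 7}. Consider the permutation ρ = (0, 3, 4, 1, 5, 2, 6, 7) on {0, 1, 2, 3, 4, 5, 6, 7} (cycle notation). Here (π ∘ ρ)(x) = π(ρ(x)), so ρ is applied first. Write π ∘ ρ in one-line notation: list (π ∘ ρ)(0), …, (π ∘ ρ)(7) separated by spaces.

(π ∘ ρ)(x) = π(ρ(x)). Computing each image: π(ρ(0)) = π(3) = 1, π(ρ(1)) = π(5) = 0, π(ρ(2)) = π(6) = 5, π(ρ(3)) = π(4) = 7, π(ρ(4)) = π(1) = 6, π(ρ(5)) = π(2) = 4, π(ρ(6)) = π(7) = 2, π(ρ(7)) = π(0) = 3.
Hence π ∘ ρ = [1 0 5 7 6 4 2 3].

1 0 5 7 6 4 2 3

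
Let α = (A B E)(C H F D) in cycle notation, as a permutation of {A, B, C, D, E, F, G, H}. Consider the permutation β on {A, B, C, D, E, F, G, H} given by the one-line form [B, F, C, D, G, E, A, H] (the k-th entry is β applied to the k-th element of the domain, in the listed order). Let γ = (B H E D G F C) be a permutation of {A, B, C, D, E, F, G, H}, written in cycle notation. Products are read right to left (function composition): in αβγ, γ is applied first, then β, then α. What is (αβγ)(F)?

H

(αβγ)(F) = α(β(γ(F))). γ(F) = C, then β(C) = C, then α(C) = H, so the result is H.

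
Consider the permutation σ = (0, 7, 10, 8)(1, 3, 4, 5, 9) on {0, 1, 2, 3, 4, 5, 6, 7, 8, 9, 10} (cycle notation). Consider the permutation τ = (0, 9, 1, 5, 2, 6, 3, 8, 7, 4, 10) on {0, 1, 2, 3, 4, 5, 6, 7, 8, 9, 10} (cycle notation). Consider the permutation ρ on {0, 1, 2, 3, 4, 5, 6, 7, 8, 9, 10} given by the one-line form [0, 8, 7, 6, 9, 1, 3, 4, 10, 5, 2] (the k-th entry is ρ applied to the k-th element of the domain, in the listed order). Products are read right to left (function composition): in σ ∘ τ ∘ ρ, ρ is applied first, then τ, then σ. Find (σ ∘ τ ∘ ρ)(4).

3

Chase 4: ρ(4) = 9; τ(9) = 1; σ(1) = 3. Hence (σ ∘ τ ∘ ρ)(4) = 3.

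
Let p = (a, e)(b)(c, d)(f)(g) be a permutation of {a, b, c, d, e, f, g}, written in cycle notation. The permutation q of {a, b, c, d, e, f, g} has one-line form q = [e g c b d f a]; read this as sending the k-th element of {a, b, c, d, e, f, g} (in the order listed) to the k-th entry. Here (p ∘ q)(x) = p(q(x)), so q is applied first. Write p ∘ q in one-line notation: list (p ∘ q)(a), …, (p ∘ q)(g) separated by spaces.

(p ∘ q)(x) = p(q(x)). Computing each image: p(q(a)) = p(e) = a, p(q(b)) = p(g) = g, p(q(c)) = p(c) = d, p(q(d)) = p(b) = b, p(q(e)) = p(d) = c, p(q(f)) = p(f) = f, p(q(g)) = p(a) = e.
Hence p ∘ q = [a g d b c f e].

a g d b c f e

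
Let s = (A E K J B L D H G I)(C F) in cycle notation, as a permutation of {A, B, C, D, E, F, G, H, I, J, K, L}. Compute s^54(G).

G lies in the 10-cycle (A E K J B L D H G I).
On a 10-cycle, s^10 is the identity, so s^54 = s^4 there (54 ≡ 4 mod 10).
Stepping 4 places around the cycle: G → I → A → E → K.

K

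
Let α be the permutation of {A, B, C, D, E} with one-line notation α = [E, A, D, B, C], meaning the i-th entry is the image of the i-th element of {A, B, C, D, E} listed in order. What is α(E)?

C

E is element number 5 of the domain, and entry number 5 of the one-line form is C, so α(E) = C.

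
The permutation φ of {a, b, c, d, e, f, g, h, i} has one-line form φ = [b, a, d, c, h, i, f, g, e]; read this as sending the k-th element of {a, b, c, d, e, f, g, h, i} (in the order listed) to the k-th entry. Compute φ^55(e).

Tracing e → h → … returns to e after 5 steps, so e lies in a 5-cycle (e, h, g, f, i).
On a 5-cycle, φ^5 is the identity, so φ^55 = φ^0 there (55 ≡ 0 mod 5).
So φ^55(e) = e.

e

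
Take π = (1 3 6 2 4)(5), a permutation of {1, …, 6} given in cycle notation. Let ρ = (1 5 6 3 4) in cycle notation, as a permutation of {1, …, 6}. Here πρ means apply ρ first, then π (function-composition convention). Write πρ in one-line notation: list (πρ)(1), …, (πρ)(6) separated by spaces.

5 4 1 3 2 6

Chase each element through ρ then π: 1 → 5 → 5; 2 → 2 → 4; 3 → 4 → 1; 4 → 1 → 3; 5 → 6 → 2; 6 → 3 → 6.
So πρ in one-line form is 5 4 1 3 2 6.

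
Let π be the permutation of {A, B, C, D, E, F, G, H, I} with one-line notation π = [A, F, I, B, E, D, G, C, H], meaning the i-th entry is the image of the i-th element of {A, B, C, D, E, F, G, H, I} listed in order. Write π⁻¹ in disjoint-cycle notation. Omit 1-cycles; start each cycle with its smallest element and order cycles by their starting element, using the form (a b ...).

First write π in disjoint cycles: (B F D)(C I H).
The inverse reverses every cycle; in canonical form, π⁻¹ = (B D F)(C H I).

(B D F)(C H I)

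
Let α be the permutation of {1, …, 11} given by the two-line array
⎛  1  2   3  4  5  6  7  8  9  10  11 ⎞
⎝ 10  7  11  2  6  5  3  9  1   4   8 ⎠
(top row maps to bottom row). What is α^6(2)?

1

Tracing 2 → 7 → … returns to 2 after 9 steps, so 2 lies in a 9-cycle (1 10 4 2 7 3 11 8 9).
Stepping 6 places around the cycle: 2 → 7 → 3 → 11 → 8 → 9 → 1.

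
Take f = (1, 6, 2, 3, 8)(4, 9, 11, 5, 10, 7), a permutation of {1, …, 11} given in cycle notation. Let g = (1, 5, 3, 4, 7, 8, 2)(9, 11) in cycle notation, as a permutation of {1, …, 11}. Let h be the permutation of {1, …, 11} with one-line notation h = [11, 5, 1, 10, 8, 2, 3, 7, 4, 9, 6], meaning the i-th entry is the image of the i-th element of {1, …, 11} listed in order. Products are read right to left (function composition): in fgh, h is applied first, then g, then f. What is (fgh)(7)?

9

Apply the permutations in order: h(7) = 3, then g(3) = 4, then f(4) = 9. So (fgh)(7) = 9.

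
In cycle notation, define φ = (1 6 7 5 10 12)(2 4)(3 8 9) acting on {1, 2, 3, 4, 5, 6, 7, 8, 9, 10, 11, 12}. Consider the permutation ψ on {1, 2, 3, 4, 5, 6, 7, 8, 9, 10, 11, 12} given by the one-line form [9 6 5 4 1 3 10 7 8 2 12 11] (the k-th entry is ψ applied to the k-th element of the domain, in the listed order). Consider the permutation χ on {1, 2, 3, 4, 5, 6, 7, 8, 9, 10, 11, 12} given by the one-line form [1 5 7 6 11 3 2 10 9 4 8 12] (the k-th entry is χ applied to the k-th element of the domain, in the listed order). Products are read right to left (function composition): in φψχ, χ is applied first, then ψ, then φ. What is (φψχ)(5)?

1

(φψχ)(5) = φ(ψ(χ(5))). χ(5) = 11, then ψ(11) = 12, then φ(12) = 1, so the result is 1.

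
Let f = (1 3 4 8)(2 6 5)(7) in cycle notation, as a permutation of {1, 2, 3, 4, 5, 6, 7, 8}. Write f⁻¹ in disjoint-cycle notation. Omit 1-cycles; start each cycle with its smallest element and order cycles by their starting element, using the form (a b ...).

Inverting a permutation written in cycle notation just reverses the order within every cycle.
After reversing and putting each cycle's least element first, f⁻¹ = (1 8 4 3)(2 5 6).

(1 8 4 3)(2 5 6)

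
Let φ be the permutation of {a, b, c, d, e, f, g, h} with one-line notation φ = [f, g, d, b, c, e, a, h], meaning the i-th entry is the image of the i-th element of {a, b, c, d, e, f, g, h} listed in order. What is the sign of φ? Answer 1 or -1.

1

In disjoint-cycle form the cycle lengths are 7, 1.
A cycle of length ℓ contributes ℓ−1 transpositions, so φ is a product of 6 transpositions — even.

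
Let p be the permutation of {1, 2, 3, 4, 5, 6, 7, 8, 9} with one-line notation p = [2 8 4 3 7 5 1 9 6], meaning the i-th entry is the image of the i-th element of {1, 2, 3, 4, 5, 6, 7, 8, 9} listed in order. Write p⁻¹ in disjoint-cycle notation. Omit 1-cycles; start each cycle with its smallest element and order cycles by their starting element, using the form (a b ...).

The cycle decomposition of p is (1 2 8 9 6 5 7)(3 4).
The inverse reverses every cycle; in canonical form, p⁻¹ = (1 7 5 6 9 8 2)(3 4).

(1 7 5 6 9 8 2)(3 4)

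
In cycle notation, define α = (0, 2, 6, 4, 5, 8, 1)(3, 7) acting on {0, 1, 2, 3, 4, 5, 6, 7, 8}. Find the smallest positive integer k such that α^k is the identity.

The cycle type of α is (7, 2).
Since disjoint cycles commute, ord(α) = lcm(7, 2) = 14.

14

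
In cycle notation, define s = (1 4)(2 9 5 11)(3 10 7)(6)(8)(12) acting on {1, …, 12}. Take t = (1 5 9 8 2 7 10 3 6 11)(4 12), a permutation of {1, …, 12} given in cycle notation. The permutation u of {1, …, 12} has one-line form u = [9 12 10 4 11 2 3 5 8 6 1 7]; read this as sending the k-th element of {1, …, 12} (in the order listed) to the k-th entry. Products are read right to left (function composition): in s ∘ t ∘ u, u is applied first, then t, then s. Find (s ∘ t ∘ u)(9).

(s ∘ t ∘ u)(9) = s(t(u(9))). u(9) = 8, then t(8) = 2, then s(2) = 9, so the result is 9.

9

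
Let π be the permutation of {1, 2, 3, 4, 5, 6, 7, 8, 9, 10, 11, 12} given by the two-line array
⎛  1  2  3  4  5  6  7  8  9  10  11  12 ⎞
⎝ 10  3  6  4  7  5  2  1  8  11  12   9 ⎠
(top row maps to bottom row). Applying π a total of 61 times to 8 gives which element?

1

Tracing 8 → 1 → … returns to 8 after 6 steps, so 8 lies in a 6-cycle (1 10 11 12 9 8).
Powers repeat with period 6 on this cycle, and 61 mod 6 = 1, so π^61(8) = π^1(8).
Stepping 1 place around the cycle: 8 → 1.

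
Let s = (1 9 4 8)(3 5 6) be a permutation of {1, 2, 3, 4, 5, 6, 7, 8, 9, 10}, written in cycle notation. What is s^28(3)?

3 lies in the 3-cycle (3 5 6).
On a 3-cycle, s^3 is the identity, so s^28 = s^1 there (28 ≡ 1 mod 3).
Advancing 1 step from 3: 3 → 5.

5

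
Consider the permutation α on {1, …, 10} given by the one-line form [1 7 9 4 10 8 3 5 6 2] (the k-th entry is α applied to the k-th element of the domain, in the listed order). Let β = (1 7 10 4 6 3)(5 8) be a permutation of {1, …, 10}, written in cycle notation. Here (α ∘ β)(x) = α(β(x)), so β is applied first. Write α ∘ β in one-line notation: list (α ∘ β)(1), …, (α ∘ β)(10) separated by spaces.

(α ∘ β)(x) = α(β(x)). Computing each image: α(β(1)) = α(7) = 3, α(β(2)) = α(2) = 7, α(β(3)) = α(1) = 1, α(β(4)) = α(6) = 8, α(β(5)) = α(8) = 5, α(β(6)) = α(3) = 9, α(β(7)) = α(10) = 2, α(β(8)) = α(5) = 10, α(β(9)) = α(9) = 6, α(β(10)) = α(4) = 4.
Hence α ∘ β = [3 7 1 8 5 9 2 10 6 4].

3 7 1 8 5 9 2 10 6 4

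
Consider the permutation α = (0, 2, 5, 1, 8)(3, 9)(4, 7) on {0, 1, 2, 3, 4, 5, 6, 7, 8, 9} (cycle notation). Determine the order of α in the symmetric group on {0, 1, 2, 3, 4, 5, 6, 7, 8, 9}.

The disjoint cycles have lengths 5, 2, 2, 1.
The order of α is the least common multiple of its cycle lengths: lcm(5, 2, 2) = 10.

10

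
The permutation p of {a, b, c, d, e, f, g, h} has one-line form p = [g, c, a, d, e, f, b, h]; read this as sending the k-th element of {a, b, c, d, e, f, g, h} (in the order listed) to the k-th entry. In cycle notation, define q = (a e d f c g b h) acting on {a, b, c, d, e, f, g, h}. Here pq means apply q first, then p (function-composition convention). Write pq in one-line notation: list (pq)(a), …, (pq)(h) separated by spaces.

Chase each element through q then p: a → e → e; b → h → h; c → g → b; d → f → f; e → d → d; f → c → a; g → b → c; h → a → g.
So pq in one-line form is e h b f d a c g.

e h b f d a c g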